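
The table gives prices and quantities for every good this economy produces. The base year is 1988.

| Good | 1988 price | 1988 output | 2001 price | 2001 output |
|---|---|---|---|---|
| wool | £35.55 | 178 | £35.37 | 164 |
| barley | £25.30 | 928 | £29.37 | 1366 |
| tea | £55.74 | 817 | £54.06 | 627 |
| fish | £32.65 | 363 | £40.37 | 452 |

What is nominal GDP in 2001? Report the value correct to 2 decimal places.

Nominal GDP 2001 = Σ (p_2001 × q_2001) = 35.37·164 + 29.37·1366 + 54.06·627 + 40.37·452 = 98062.96.

£98062.96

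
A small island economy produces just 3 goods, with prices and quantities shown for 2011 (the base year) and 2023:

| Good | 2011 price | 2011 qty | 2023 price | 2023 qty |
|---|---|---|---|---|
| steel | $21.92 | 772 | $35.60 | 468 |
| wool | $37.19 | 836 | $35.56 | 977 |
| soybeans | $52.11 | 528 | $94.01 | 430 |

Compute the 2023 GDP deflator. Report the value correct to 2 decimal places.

Nominal GDP 2023 = 35.60·468 + 35.56·977 + 94.01·430 = 91827.22.
Real GDP 2023 (at 2011 prices) = 21.92·468 + 37.19·977 + 52.11·430 = 69000.49.
Deflator = Nominal/Real × 100 = 91827.22/69000.49 × 100 = 133.082.

133.08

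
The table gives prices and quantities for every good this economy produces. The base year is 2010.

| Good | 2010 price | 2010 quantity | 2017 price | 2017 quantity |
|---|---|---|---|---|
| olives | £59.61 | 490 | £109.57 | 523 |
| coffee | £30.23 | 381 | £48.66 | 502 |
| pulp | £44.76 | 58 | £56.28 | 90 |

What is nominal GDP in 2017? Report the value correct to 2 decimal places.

Nominal GDP 2017 = Σ (p_2017 × q_2017) = 109.57·523 + 48.66·502 + 56.28·90 = 86797.63.

£86797.63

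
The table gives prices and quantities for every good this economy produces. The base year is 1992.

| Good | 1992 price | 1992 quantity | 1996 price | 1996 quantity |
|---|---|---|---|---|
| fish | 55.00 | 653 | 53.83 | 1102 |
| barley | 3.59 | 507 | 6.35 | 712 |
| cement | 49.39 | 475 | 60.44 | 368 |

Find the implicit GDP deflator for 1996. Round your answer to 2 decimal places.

Nominal GDP 1996 = 53.83·1102 + 6.35·712 + 60.44·368 = 86083.78.
Real GDP 1996 (at 1992 prices) = 55.00·1102 + 3.59·712 + 49.39·368 = 81341.60.
Deflator = Nominal/Real × 100 = 86083.78/81341.60 × 100 = 105.830.

105.83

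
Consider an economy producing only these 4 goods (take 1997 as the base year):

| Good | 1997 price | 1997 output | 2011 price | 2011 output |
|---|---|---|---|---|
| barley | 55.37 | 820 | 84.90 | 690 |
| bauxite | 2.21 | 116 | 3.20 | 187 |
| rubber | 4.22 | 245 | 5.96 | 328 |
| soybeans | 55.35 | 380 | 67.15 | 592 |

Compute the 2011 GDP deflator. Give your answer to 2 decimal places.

138.64

Nominal GDP 2011 = 84.90·690 + 3.20·187 + 5.96·328 + 67.15·592 = 100887.08.
Real GDP 2011 (at 1997 prices) = 55.37·690 + 2.21·187 + 4.22·328 + 55.35·592 = 72769.93.
Deflator = Nominal/Real × 100 = 100887.08/72769.93 × 100 = 138.638.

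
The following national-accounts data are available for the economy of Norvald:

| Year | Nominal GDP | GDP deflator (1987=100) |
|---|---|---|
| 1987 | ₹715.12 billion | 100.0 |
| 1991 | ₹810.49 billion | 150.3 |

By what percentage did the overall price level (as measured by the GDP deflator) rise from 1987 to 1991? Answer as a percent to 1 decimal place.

50.3%

Price-level change = 150.3 / 100.0 − 1 = 0.5030.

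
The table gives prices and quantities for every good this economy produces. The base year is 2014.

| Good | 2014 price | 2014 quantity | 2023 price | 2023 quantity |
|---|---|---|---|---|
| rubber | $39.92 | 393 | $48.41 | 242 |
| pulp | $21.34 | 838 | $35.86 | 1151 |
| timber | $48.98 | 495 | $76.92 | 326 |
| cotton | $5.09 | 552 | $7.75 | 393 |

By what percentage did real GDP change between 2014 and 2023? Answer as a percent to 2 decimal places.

Real GDP 2014 = Nominal GDP 2014 = 39.92·393 + 21.34·838 + 48.98·495 + 5.09·552 = 60626.26.
Real GDP 2023 (at 2014 prices) = 39.92·242 + 21.34·1151 + 48.98·326 + 5.09·393 = 52190.83.
Real growth = 52190.83/60626.26 − 1 = -0.1391.

-13.91%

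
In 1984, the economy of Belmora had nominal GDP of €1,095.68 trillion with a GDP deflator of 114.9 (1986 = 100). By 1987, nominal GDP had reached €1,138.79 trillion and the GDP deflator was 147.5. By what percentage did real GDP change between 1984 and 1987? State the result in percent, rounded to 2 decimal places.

Real GDP 1984 = 1095.68 / 1.149 = 953.59.
Real GDP 1987 = 1138.79 / 1.475 = 772.06.
Real growth = 772.06 / 953.59 − 1 = -0.1904.

-19.04%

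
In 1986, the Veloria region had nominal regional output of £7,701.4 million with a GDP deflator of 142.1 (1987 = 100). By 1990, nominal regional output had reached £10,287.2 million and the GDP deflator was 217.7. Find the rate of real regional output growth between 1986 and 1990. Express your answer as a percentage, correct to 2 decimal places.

-12.81%

Deflate each year: 1986 → 7701.4/1.421 = 5419.70; 1990 → 10287.2/2.177 = 4725.40.
So real regional output changed by 4725.40/5419.70 − 1 = -0.1281, i.e. -12.81%.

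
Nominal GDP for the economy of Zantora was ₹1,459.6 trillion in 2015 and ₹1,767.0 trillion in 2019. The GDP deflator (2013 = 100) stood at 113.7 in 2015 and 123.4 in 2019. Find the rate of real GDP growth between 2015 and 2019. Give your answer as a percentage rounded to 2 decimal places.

11.54%

Deflate each year: 2015 → 1459.6/1.137 = 1283.73; 2019 → 1767.0/1.234 = 1431.93.
So real GDP changed by 1431.93/1283.73 − 1 = 0.1154, i.e. 11.54%.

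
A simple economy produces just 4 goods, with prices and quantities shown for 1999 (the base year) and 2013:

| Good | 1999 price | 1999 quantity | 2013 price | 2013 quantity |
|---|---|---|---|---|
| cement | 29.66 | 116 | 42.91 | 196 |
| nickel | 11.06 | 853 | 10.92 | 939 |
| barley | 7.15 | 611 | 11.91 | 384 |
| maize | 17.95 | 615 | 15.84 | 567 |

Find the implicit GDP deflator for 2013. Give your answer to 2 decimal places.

110.63

Nominal GDP 2013 = 42.91·196 + 10.92·939 + 11.91·384 + 15.84·567 = 32218.96.
Real GDP 2013 (at 1999 prices) = 29.66·196 + 11.06·939 + 7.15·384 + 17.95·567 = 29121.95.
Deflator = Nominal/Real × 100 = 32218.96/29121.95 × 100 = 110.635.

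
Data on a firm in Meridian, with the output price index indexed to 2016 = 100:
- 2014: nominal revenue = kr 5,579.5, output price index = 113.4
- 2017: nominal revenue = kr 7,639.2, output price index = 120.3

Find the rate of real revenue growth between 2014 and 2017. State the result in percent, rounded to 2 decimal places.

Deflate each year: 2014 → 5579.5/1.134 = 4920.19; 2017 → 7639.2/1.203 = 6350.12.
So real revenue changed by 6350.12/4920.19 − 1 = 0.2906, i.e. 29.06%.

29.06%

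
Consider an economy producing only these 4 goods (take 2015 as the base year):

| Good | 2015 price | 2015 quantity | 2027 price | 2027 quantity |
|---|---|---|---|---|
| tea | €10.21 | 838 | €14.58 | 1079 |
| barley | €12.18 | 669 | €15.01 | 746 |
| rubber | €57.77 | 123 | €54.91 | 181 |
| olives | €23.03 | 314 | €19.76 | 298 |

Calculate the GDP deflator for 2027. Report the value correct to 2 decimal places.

114.25

Nominal GDP 2027 = 14.58·1079 + 15.01·746 + 54.91·181 + 19.76·298 = 42756.47.
Real GDP 2027 (at 2015 prices) = 10.21·1079 + 12.18·746 + 57.77·181 + 23.03·298 = 37422.18.
Deflator = Nominal/Real × 100 = 42756.47/37422.18 × 100 = 114.254.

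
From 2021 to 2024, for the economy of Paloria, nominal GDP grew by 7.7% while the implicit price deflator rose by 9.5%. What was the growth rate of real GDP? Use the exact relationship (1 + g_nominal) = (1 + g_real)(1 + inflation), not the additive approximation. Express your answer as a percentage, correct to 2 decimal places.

(1 + g_nom) = (1 + g_real)(1 + π), so g_real = 1.0770 / 1.0950 − 1 = -0.01644.

-1.64%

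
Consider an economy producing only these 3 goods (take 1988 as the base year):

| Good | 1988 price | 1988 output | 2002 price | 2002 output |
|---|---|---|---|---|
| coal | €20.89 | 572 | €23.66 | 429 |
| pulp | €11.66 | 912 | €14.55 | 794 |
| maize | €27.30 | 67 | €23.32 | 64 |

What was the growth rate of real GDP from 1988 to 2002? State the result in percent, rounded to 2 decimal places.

-18.21%

Real GDP 1988 = Nominal GDP 1988 = 20.89·572 + 11.66·912 + 27.30·67 = 24412.10.
Real GDP 2002 (at 1988 prices) = 20.89·429 + 11.66·794 + 27.30·64 = 19967.05.
Real growth = 19967.05/24412.10 − 1 = -0.1821.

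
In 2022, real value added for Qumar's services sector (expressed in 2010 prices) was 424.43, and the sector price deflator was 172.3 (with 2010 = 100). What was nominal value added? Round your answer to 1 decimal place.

731.3

Nominal value added = Real × (sector price deflator/100) = 424.43 × 1.723 = 731.29.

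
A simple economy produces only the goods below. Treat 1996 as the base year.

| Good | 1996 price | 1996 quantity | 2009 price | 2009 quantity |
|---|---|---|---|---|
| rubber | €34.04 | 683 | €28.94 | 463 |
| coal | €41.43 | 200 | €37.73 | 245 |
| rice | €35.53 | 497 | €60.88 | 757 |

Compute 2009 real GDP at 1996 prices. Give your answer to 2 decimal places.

Real GDP 2009 = Σ (p_1996 × q_2009) = 34.04·463 + 41.43·245 + 35.53·757 = 52807.08.

€52807.08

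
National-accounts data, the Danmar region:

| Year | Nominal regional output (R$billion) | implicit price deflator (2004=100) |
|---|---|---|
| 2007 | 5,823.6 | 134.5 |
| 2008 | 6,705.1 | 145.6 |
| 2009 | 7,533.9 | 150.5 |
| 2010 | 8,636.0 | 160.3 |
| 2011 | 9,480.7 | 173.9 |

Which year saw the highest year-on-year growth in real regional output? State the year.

2008: real = 6705.1/1.456 = 4605.15; growth vs 2007 (4329.81) = 6.36%.
2009: real = 7533.9/1.505 = 5005.91; growth vs 2008 (4605.15) = 8.70%.
2010: real = 8636.0/1.603 = 5387.40; growth vs 2009 (5005.91) = 7.62%.
2011: real = 9480.7/1.739 = 5451.81; growth vs 2010 (5387.40) = 1.20%.

2009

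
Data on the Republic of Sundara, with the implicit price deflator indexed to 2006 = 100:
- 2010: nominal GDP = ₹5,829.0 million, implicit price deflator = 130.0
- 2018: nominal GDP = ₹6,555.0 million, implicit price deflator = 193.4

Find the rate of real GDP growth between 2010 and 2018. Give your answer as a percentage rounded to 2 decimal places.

-24.41%

Deflate each year: 2010 → 5829.0/1.300 = 4483.85; 2018 → 6555.0/1.934 = 3389.35.
So real GDP changed by 3389.35/4483.85 − 1 = -0.2441, i.e. -24.41%.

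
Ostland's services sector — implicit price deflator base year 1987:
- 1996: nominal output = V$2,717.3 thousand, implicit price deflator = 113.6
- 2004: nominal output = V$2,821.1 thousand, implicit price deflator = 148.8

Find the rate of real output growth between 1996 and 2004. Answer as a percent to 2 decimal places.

Deflate each year: 1996 → 2717.3/1.136 = 2391.99; 2004 → 2821.1/1.488 = 1895.90.
So real output changed by 1895.90/2391.99 − 1 = -0.2074, i.e. -20.74%.

-20.74%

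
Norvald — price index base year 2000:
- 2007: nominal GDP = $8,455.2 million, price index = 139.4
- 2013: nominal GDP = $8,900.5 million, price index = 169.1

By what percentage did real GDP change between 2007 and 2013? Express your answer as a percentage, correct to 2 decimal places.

-13.22%

Real GDP 2007 = 8455.2 / 1.394 = 6065.42.
Real GDP 2013 = 8900.5 / 1.691 = 5263.45.
Real growth = 5263.45 / 6065.42 − 1 = -0.1322.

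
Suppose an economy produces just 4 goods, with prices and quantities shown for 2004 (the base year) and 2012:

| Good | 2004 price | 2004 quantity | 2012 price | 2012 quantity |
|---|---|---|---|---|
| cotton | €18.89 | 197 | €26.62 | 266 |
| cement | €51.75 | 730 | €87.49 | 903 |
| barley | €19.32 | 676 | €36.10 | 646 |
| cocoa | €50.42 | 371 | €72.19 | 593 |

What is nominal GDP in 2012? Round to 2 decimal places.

€152213.66

Nominal GDP 2012 = Σ (p_2012 × q_2012) = 26.62·266 + 87.49·903 + 36.10·646 + 72.19·593 = 152213.66.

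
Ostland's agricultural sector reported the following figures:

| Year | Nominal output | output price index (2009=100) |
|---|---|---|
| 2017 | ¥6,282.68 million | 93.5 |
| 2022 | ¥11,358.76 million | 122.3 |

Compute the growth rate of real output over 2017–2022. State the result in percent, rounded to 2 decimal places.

Deflate each year: 2017 → 6282.68/0.935 = 6719.44; 2022 → 11358.76/1.223 = 9287.62.
So real output changed by 9287.62/6719.44 − 1 = 0.3822, i.e. 38.22%.

38.22%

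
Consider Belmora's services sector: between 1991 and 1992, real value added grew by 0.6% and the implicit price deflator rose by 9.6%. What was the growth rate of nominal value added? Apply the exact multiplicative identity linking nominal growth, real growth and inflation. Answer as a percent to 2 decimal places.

(1 + g_nom) = (1 + g_real)(1 + π) = 1.0060 × 1.0960 = 1.10258.

10.26%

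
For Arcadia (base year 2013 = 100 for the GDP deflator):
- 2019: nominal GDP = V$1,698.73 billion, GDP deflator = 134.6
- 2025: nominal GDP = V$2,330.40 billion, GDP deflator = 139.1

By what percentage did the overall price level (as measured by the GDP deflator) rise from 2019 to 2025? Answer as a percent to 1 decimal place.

Price-level change = 139.1 / 134.6 − 1 = 0.0334.

3.3%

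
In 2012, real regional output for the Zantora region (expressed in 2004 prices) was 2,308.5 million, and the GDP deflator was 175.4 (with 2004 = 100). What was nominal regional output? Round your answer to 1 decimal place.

4,049.1 million

Nominal regional output = Real × (GDP deflator/100) = 2308.5 × 1.754 = 4049.11.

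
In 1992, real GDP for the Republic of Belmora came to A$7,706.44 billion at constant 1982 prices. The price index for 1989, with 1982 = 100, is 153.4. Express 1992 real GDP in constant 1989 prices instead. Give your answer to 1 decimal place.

Real GDP in 1989 prices = Real GDP in 1982 prices × (P_1989/P_1982) = 7706.44 × 1.534 = 11821.68.

A$11,821.7 billion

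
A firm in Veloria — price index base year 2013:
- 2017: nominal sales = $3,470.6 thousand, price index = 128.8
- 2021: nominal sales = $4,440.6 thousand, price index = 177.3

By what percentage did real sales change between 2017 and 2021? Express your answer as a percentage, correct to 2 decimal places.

Real sales 2017 = 3470.6 / 1.288 = 2694.57.
Real sales 2021 = 4440.6 / 1.773 = 2504.57.
Real growth = 2504.57 / 2694.57 − 1 = -0.0705.

-7.05%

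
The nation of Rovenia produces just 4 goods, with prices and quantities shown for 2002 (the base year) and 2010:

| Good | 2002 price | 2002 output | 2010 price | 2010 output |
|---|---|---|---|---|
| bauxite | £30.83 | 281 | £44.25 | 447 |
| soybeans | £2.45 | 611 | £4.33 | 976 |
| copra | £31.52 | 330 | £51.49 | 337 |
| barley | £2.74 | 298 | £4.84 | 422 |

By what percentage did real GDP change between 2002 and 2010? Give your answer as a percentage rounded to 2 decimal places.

30.74%

Real GDP 2002 = Nominal GDP 2002 = 30.83·281 + 2.45·611 + 31.52·330 + 2.74·298 = 21378.30.
Real GDP 2010 (at 2002 prices) = 30.83·447 + 2.45·976 + 31.52·337 + 2.74·422 = 27950.73.
Real growth = 27950.73/21378.30 − 1 = 0.3074.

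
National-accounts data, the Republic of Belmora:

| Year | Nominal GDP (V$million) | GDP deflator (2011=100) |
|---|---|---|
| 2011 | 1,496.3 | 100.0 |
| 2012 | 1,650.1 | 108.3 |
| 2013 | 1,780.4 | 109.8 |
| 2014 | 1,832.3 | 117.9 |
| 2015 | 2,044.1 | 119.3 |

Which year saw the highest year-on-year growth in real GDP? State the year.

2012: real = 1650.1/1.083 = 1523.64; growth vs 2011 (1496.30) = 1.83%.
2013: real = 1780.4/1.098 = 1621.49; growth vs 2012 (1523.64) = 6.42%.
2014: real = 1832.3/1.179 = 1554.11; growth vs 2013 (1621.49) = -4.16%.
2015: real = 2044.1/1.193 = 1713.41; growth vs 2014 (1554.11) = 10.25%.

2015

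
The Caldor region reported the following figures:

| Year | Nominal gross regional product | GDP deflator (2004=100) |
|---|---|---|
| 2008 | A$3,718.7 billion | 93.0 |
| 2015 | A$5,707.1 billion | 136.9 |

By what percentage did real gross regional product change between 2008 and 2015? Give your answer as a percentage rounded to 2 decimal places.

Deflate each year: 2008 → 3718.7/0.930 = 3998.60; 2015 → 5707.1/1.369 = 4168.81.
So real gross regional product changed by 4168.81/3998.60 − 1 = 0.0426, i.e. 4.26%.

4.26%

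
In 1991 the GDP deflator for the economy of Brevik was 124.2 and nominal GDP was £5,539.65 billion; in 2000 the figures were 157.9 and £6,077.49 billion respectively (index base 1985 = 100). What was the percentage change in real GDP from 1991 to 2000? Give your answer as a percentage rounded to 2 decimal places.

-13.71%

Real GDP 1991 = 5539.65 / 1.242 = 4460.27.
Real GDP 2000 = 6077.49 / 1.579 = 3848.95.
Real growth = 3848.95 / 4460.27 − 1 = -0.1371.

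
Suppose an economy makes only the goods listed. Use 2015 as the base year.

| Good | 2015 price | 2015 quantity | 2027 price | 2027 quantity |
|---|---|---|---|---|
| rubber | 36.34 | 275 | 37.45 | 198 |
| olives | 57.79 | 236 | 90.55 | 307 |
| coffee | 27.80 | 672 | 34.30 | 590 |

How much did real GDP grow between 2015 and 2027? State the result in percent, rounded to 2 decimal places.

-2.30%

Real GDP 2015 = Nominal GDP 2015 = 36.34·275 + 57.79·236 + 27.80·672 = 42313.54.
Real GDP 2027 (at 2015 prices) = 36.34·198 + 57.79·307 + 27.80·590 = 41338.85.
Real growth = 41338.85/42313.54 − 1 = -0.0230.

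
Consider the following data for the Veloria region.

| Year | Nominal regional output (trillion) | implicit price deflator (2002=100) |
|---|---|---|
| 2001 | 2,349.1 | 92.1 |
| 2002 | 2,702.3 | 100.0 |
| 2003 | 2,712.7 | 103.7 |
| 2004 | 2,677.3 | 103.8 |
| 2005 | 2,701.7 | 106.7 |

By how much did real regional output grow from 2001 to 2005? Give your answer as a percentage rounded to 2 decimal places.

Real regional output 2001 = 2349.1/0.921 = 2550.60.
Real regional output 2005 = 2701.7/1.067 = 2532.05.
Change = 2532.05/2550.60 − 1 = -0.0073.

-0.73%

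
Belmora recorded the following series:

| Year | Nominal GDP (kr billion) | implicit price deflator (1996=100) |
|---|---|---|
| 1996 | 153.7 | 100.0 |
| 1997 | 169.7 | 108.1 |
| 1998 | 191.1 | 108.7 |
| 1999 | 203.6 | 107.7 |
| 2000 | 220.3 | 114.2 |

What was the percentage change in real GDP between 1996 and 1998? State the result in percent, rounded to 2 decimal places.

Real GDP 1996 = 153.7/1.000 = 153.70.
Real GDP 1998 = 191.1/1.087 = 175.80.
Change = 175.80/153.70 − 1 = 0.1438.

14.38%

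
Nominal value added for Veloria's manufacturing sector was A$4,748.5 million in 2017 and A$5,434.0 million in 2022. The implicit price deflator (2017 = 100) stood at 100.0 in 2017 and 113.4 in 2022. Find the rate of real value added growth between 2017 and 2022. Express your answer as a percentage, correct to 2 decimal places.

Deflate each year: 2017 → 4748.5/1.000 = 4748.50; 2022 → 5434.0/1.134 = 4791.89.
So real value added changed by 4791.89/4748.50 − 1 = 0.0091, i.e. 0.91%.

0.91%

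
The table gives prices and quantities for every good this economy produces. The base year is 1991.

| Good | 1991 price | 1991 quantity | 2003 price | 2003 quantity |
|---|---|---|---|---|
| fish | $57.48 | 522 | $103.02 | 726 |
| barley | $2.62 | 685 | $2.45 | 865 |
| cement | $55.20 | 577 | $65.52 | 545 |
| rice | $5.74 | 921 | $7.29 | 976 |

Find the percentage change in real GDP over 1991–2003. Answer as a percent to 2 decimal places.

Real GDP 1991 = Nominal GDP 1991 = 57.48·522 + 2.62·685 + 55.20·577 + 5.74·921 = 68936.20.
Real GDP 2003 (at 1991 prices) = 57.48·726 + 2.62·865 + 55.20·545 + 5.74·976 = 79683.02.
Real growth = 79683.02/68936.20 − 1 = 0.1559.

15.59%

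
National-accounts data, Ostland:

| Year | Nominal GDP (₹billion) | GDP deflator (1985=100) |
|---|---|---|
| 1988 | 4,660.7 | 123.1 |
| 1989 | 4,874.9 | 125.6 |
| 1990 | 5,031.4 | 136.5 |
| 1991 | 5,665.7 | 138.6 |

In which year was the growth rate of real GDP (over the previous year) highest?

1989: real = 4874.9/1.256 = 3881.29; growth vs 1988 (3786.11) = 2.51%.
1990: real = 5031.4/1.365 = 3686.01; growth vs 1989 (3881.29) = -5.03%.
1991: real = 5665.7/1.386 = 4087.81; growth vs 1990 (3686.01) = 10.90%.

1991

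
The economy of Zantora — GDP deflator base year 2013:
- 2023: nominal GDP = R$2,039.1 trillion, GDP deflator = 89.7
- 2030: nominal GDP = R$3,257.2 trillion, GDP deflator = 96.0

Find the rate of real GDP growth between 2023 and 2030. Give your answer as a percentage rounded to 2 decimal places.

49.25%

Deflate each year: 2023 → 2039.1/0.897 = 2273.24; 2030 → 3257.2/0.960 = 3392.92.
So real GDP changed by 3392.92/2273.24 − 1 = 0.4925, i.e. 49.25%.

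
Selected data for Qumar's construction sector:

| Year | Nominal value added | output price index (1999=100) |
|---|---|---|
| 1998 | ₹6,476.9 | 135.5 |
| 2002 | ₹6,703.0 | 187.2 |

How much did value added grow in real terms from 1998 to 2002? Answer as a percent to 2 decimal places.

Deflate each year: 1998 → 6476.9/1.355 = 4780.00; 2002 → 6703.0/1.872 = 3580.66.
So real value added changed by 3580.66/4780.00 − 1 = -0.2509, i.e. -25.09%.

-25.09%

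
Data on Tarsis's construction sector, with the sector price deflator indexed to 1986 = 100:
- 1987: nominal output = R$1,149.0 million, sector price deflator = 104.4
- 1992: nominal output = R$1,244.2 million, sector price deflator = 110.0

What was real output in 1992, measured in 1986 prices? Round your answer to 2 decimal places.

Real output = Nominal / (sector price deflator/100) = 1244.2 / 1.100 = 1131.09.

R$1,131.09 million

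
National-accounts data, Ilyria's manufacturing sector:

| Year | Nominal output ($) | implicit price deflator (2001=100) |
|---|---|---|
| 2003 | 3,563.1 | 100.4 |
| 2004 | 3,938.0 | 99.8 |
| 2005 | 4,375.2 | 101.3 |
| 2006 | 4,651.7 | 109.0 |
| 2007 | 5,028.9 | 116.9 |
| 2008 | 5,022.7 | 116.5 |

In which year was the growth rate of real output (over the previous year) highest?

2004: real = 3938.0/0.998 = 3945.89; growth vs 2003 (3548.90) = 11.19%.
2005: real = 4375.2/1.013 = 4319.05; growth vs 2004 (3945.89) = 9.46%.
2006: real = 4651.7/1.090 = 4267.61; growth vs 2005 (4319.05) = -1.19%.
2007: real = 5028.9/1.169 = 4301.88; growth vs 2006 (4267.61) = 0.80%.
2008: real = 5022.7/1.165 = 4311.33; growth vs 2007 (4301.88) = 0.22%.

2004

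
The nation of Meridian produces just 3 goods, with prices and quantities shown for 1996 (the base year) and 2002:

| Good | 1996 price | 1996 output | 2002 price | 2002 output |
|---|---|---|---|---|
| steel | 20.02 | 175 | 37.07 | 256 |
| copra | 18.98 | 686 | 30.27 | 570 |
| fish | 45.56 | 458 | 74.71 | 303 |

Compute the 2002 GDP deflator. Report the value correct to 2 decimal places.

166.00

Nominal GDP 2002 = 37.07·256 + 30.27·570 + 74.71·303 = 49380.95.
Real GDP 2002 (at 1996 prices) = 20.02·256 + 18.98·570 + 45.56·303 = 29748.40.
Deflator = Nominal/Real × 100 = 49380.95/29748.40 × 100 = 165.995.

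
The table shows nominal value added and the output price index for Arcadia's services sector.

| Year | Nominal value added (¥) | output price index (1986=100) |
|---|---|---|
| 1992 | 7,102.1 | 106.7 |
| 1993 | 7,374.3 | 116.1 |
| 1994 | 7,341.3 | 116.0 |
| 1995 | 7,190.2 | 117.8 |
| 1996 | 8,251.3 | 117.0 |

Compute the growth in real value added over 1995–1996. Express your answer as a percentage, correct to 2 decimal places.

Real value added 1995 = 7190.2/1.178 = 6103.74.
Real value added 1996 = 8251.3/1.170 = 7052.39.
Change = 7052.39/6103.74 − 1 = 0.1554.

15.54%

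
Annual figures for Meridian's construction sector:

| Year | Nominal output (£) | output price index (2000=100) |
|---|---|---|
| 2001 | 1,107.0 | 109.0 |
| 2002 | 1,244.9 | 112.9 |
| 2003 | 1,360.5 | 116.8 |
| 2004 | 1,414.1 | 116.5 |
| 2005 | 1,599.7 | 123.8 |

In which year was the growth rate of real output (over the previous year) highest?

2002: real = 1244.9/1.129 = 1102.66; growth vs 2001 (1015.60) = 8.57%.
2003: real = 1360.5/1.168 = 1164.81; growth vs 2002 (1102.66) = 5.64%.
2004: real = 1414.1/1.165 = 1213.82; growth vs 2003 (1164.81) = 4.21%.
2005: real = 1599.7/1.238 = 1292.16; growth vs 2004 (1213.82) = 6.45%.

2002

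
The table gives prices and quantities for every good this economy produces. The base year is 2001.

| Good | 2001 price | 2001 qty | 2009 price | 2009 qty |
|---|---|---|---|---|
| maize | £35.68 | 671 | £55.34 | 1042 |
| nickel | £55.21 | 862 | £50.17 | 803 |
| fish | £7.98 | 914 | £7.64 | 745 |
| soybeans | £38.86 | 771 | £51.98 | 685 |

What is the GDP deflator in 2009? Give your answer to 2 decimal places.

Nominal GDP 2009 = 55.34·1042 + 50.17·803 + 7.64·745 + 51.98·685 = 139248.89.
Real GDP 2009 (at 2001 prices) = 35.68·1042 + 55.21·803 + 7.98·745 + 38.86·685 = 114076.39.
Deflator = Nominal/Real × 100 = 139248.89/114076.39 × 100 = 122.066.

122.07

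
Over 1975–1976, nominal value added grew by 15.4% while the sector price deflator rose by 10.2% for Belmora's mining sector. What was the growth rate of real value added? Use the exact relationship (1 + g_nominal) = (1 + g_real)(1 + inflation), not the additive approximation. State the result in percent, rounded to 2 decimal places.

4.72%

(1 + g_nom) = (1 + g_real)(1 + π), so g_real = 1.1540 / 1.1020 − 1 = 0.04719.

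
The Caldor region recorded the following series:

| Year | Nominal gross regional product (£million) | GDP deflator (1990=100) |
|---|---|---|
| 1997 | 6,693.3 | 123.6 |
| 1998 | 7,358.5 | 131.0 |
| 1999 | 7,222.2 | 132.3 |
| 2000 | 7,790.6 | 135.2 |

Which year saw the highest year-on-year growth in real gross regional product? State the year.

2000

1998: real = 7358.5/1.310 = 5617.18; growth vs 1997 (5415.29) = 3.73%.
1999: real = 7222.2/1.323 = 5458.96; growth vs 1998 (5617.18) = -2.82%.
2000: real = 7790.6/1.352 = 5762.28; growth vs 1999 (5458.96) = 5.56%.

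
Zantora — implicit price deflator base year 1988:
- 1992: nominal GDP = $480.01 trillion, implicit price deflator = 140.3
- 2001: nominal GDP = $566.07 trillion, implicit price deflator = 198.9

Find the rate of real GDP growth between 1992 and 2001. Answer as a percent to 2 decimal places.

Real GDP 1992 = 480.01 / 1.403 = 342.13.
Real GDP 2001 = 566.07 / 1.989 = 284.60.
Real growth = 284.60 / 342.13 − 1 = -0.1682.

-16.82%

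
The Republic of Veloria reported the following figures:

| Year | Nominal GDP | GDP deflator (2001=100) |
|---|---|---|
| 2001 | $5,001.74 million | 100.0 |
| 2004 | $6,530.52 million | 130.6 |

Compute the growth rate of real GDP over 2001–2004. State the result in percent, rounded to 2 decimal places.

Real GDP 2001 = 5001.74 / 1.000 = 5001.74.
Real GDP 2004 = 6530.52 / 1.306 = 5000.40.
Real growth = 5000.40 / 5001.74 − 1 = -0.0003.

-0.03%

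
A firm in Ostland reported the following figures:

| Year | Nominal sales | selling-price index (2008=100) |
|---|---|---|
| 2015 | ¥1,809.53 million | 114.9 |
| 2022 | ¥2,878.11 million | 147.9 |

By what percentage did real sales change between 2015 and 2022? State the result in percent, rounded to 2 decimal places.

Real sales 2015 = 1809.53 / 1.149 = 1574.87.
Real sales 2022 = 2878.11 / 1.479 = 1945.98.
Real growth = 1945.98 / 1574.87 − 1 = 0.2356.

23.56%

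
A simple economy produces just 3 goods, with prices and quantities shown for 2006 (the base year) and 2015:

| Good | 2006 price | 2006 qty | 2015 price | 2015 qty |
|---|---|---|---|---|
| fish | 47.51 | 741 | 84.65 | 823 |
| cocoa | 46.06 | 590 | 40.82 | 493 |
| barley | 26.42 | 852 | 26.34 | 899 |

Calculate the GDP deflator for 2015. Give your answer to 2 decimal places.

132.62

Nominal GDP 2015 = 84.65·823 + 40.82·493 + 26.34·899 = 113470.87.
Real GDP 2015 (at 2006 prices) = 47.51·823 + 46.06·493 + 26.42·899 = 85559.89.
Deflator = Nominal/Real × 100 = 113470.87/85559.89 × 100 = 132.622.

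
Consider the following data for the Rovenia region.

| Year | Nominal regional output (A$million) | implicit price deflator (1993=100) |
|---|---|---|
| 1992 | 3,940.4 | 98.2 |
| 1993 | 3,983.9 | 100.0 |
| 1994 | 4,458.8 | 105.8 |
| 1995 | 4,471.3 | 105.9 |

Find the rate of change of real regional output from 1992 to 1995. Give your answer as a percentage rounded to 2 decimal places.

5.22%

Real regional output 1992 = 3940.4/0.982 = 4012.63.
Real regional output 1995 = 4471.3/1.059 = 4222.19.
Change = 4222.19/4012.63 − 1 = 0.0522.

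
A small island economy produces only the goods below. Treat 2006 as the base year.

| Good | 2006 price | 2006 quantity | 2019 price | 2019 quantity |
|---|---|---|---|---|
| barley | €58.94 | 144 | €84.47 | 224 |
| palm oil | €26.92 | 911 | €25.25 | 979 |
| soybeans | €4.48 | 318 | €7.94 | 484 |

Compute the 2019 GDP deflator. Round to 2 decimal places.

Nominal GDP 2019 = 84.47·224 + 25.25·979 + 7.94·484 = 47483.99.
Real GDP 2019 (at 2006 prices) = 58.94·224 + 26.92·979 + 4.48·484 = 41725.56.
Deflator = Nominal/Real × 100 = 47483.99/41725.56 × 100 = 113.801.

113.80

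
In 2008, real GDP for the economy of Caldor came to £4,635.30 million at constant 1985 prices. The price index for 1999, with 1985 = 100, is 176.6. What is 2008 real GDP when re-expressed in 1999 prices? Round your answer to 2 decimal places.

Real GDP in 1999 prices = Real GDP in 1985 prices × (P_1999/P_1985) = 4635.30 × 1.766 = 8185.94.

£8,185.94 million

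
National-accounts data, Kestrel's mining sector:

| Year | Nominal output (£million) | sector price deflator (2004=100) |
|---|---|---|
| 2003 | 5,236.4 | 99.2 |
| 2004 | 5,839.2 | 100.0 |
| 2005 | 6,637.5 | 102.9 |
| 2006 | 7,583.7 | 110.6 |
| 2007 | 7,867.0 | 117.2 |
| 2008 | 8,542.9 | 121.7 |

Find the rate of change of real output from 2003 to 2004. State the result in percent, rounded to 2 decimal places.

10.62%

Real output 2003 = 5236.4/0.992 = 5278.63.
Real output 2004 = 5839.2/1.000 = 5839.20.
Change = 5839.20/5278.63 − 1 = 0.1062.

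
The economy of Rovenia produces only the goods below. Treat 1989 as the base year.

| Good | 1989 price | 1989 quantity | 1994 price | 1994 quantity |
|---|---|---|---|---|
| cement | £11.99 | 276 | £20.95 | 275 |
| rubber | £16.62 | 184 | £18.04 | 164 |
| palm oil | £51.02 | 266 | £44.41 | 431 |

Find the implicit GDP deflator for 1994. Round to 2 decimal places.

99.46

Nominal GDP 1994 = 20.95·275 + 18.04·164 + 44.41·431 = 27860.52.
Real GDP 1994 (at 1989 prices) = 11.99·275 + 16.62·164 + 51.02·431 = 28012.55.
Deflator = Nominal/Real × 100 = 27860.52/28012.55 × 100 = 99.457.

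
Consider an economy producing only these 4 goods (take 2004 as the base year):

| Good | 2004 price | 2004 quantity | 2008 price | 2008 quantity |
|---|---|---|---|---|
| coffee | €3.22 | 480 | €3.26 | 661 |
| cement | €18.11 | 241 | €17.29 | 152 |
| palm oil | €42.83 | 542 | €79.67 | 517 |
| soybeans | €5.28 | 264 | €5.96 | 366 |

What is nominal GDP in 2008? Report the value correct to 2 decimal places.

€48153.69

Nominal GDP 2008 = Σ (p_2008 × q_2008) = 3.26·661 + 17.29·152 + 79.67·517 + 5.96·366 = 48153.69.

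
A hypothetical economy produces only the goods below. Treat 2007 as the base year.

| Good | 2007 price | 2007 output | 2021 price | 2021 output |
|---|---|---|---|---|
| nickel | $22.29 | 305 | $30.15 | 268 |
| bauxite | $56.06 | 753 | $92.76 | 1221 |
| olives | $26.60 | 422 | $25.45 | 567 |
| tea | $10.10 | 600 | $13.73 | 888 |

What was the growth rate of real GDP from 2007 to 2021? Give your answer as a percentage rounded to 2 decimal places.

48.53%

Real GDP 2007 = Nominal GDP 2007 = 22.29·305 + 56.06·753 + 26.60·422 + 10.10·600 = 66296.83.
Real GDP 2021 (at 2007 prices) = 22.29·268 + 56.06·1221 + 26.60·567 + 10.10·888 = 98473.98.
Real growth = 98473.98/66296.83 − 1 = 0.4853.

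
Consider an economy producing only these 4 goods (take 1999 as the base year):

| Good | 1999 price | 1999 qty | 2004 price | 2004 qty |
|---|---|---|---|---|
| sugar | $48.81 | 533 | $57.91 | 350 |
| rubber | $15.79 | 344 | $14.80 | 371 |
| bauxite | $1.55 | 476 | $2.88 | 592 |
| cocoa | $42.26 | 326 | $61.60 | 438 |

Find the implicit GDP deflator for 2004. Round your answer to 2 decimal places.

Nominal GDP 2004 = 57.91·350 + 14.80·371 + 2.88·592 + 61.60·438 = 54445.06.
Real GDP 2004 (at 1999 prices) = 48.81·350 + 15.79·371 + 1.55·592 + 42.26·438 = 42369.07.
Deflator = Nominal/Real × 100 = 54445.06/42369.07 × 100 = 128.502.

128.50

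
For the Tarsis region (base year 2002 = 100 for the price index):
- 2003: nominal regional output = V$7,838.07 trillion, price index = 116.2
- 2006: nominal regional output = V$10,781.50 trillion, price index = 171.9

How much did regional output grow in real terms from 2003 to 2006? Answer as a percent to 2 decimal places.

-7.02%

Deflate each year: 2003 → 7838.07/1.162 = 6745.33; 2006 → 10781.50/1.719 = 6271.96.
So real regional output changed by 6271.96/6745.33 − 1 = -0.0702, i.e. -7.02%.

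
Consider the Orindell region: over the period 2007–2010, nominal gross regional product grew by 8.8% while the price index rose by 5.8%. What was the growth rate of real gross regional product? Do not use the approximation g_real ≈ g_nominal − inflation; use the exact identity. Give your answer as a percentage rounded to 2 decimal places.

(1 + g_nom) = (1 + g_real)(1 + π), so g_real = 1.0880 / 1.0580 − 1 = 0.02836.

2.84%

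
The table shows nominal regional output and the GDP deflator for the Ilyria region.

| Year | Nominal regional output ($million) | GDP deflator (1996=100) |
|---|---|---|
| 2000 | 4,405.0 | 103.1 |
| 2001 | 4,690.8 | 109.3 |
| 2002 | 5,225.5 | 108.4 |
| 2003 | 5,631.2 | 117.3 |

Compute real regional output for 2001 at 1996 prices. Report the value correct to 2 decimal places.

$4,291.67 million

Real regional output 2001 = 4690.8 / 1.093 = 4291.67.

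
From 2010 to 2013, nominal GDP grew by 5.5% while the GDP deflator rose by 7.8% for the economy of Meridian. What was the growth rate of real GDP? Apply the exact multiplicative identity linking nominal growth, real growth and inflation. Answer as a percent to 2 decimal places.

(1 + g_nom) = (1 + g_real)(1 + π), so g_real = 1.0550 / 1.0780 − 1 = -0.02134.

-2.13%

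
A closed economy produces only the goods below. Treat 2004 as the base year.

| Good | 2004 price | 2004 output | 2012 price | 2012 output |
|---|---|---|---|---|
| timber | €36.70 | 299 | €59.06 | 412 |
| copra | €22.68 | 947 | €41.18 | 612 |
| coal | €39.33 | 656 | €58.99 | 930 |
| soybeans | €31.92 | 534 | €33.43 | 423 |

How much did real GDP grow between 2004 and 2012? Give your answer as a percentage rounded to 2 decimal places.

5.02%

Real GDP 2004 = Nominal GDP 2004 = 36.70·299 + 22.68·947 + 39.33·656 + 31.92·534 = 75297.02.
Real GDP 2012 (at 2004 prices) = 36.70·412 + 22.68·612 + 39.33·930 + 31.92·423 = 79079.62.
Real growth = 79079.62/75297.02 − 1 = 0.0502.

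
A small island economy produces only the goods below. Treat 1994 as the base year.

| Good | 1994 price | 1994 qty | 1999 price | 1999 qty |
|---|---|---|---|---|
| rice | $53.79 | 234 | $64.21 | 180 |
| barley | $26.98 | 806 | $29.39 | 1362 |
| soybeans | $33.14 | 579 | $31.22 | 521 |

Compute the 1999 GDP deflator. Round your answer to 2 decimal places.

106.53

Nominal GDP 1999 = 64.21·180 + 29.39·1362 + 31.22·521 = 67852.60.
Real GDP 1999 (at 1994 prices) = 53.79·180 + 26.98·1362 + 33.14·521 = 63694.90.
Deflator = Nominal/Real × 100 = 67852.60/63694.90 × 100 = 106.528.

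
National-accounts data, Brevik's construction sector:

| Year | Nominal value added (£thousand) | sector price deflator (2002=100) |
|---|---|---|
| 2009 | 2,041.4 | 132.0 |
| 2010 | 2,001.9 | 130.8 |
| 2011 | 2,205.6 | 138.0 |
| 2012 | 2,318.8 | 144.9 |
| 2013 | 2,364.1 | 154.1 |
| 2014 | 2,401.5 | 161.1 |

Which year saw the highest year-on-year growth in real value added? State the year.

2011

2010: real = 2001.9/1.308 = 1530.50; growth vs 2009 (1546.52) = -1.04%.
2011: real = 2205.6/1.380 = 1598.26; growth vs 2010 (1530.50) = 4.43%.
2012: real = 2318.8/1.449 = 1600.28; growth vs 2011 (1598.26) = 0.13%.
2013: real = 2364.1/1.541 = 1534.13; growth vs 2012 (1600.28) = -4.13%.
2014: real = 2401.5/1.611 = 1490.69; growth vs 2013 (1534.13) = -2.83%.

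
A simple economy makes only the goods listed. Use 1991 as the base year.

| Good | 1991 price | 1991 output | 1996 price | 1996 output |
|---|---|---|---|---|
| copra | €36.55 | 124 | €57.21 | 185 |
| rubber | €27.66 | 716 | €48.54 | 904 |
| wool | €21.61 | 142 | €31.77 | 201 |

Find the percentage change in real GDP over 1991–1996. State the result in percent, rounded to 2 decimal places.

Real GDP 1991 = Nominal GDP 1991 = 36.55·124 + 27.66·716 + 21.61·142 = 27405.38.
Real GDP 1996 (at 1991 prices) = 36.55·185 + 27.66·904 + 21.61·201 = 36110.00.
Real growth = 36110.00/27405.38 − 1 = 0.3176.

31.76%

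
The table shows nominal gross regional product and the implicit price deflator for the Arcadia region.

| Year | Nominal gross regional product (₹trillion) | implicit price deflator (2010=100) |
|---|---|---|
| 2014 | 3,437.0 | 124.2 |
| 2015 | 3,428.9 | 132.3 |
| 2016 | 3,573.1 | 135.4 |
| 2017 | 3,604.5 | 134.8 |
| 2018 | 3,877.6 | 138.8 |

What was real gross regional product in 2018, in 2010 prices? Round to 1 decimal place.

Real gross regional product 2018 = 3877.6 / 1.388 = 2793.66.

₹2,793.7 trillion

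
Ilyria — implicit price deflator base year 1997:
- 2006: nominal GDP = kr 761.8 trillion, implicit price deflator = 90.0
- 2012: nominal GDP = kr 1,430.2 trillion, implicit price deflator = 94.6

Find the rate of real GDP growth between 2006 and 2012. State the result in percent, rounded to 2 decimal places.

78.61%

Real GDP 2006 = 761.8 / 0.900 = 846.44.
Real GDP 2012 = 1430.2 / 0.946 = 1511.84.
Real growth = 1511.84 / 846.44 − 1 = 0.7861.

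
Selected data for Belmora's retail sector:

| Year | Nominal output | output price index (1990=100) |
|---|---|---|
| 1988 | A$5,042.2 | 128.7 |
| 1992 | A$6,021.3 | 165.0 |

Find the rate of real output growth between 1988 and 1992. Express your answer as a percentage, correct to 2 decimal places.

Deflate each year: 1988 → 5042.2/1.287 = 3917.79; 1992 → 6021.3/1.650 = 3649.27.
So real output changed by 3649.27/3917.79 − 1 = -0.0685, i.e. -6.85%.

-6.85%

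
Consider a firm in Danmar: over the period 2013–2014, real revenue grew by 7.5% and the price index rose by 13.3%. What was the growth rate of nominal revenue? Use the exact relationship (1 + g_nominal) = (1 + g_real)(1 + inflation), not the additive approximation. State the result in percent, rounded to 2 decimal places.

(1 + g_nom) = (1 + g_real)(1 + π) = 1.0750 × 1.1330 = 1.21798.

21.80%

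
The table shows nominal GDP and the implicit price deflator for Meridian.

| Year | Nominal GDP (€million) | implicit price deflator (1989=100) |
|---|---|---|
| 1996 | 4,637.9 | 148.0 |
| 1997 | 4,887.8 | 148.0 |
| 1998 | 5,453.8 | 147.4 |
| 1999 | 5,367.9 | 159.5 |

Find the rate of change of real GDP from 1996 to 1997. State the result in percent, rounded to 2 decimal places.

Real GDP 1996 = 4637.9/1.480 = 3133.72.
Real GDP 1997 = 4887.8/1.480 = 3302.57.
Change = 3302.57/3133.72 − 1 = 0.0539.

5.39%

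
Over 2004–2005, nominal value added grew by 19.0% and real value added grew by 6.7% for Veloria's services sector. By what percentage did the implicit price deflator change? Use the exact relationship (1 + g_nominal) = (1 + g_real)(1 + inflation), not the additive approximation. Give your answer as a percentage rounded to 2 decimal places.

(1 + g_nom) = (1 + g_real)(1 + π), so π = 1.1900 / 1.0670 − 1 = 0.11528.

11.53%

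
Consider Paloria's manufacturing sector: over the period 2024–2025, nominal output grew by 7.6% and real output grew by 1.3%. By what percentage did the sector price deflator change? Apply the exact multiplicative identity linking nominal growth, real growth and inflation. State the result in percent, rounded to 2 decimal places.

(1 + g_nom) = (1 + g_real)(1 + π), so π = 1.0760 / 1.0130 − 1 = 0.06219.

6.22%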